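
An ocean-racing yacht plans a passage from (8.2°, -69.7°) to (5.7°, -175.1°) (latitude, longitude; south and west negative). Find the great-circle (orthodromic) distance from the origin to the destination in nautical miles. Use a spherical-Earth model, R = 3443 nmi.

cos σ = sin φ₁ sin φ₂ + cos φ₁ cos φ₂ cos Δλ
      = sin(8.20°)sin(5.70°) + cos(8.20°)cos(5.70°)cos(-105.40°) = -0.2474
σ = 104.322° → d = Rσ = 3443·1.82077 = 6269 nmi

6269 nmi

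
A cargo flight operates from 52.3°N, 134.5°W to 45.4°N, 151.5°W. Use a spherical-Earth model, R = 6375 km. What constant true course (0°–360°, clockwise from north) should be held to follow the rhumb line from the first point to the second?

238.3°

Meridional parts: M(φ₁)=+1.0747, M(φ₂)=+0.8913 → ΔM = -0.1834;  Δλ = -0.2967 rad
tan C = Δλ / ΔM = +1.6177 → C = 238.28°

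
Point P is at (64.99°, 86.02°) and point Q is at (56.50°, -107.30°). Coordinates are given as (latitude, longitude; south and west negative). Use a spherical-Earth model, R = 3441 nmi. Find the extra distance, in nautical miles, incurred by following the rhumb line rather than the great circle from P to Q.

Great circle: cos σ = sin φ₁ sin φ₂ + cos φ₁ cos φ₂ cos Δλ,  σ = 1.0138 rad → d_gc = 3488.5 nmi
Rhumb line: Δψ = -0.3053, q = Δφ/Δψ = 0.4854, d_rh = R√(Δφ²+q²Δλ²) = 4885.5 nmi
Excess = 4885.5 − 3488.5 = 1397.0 ≈ 1397 nmi

1397 nmi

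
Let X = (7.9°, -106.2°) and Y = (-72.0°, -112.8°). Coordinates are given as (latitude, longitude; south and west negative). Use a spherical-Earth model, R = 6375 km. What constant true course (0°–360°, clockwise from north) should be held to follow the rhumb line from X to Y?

Δψ = ln[tan(π/4+φ₂/2)/tan(π/4+φ₁/2)] = -1.9811
Δλ = -0.1152 rad (taken the short way round)
course = atan2(Δλ, Δψ) = 183.33°

183.3°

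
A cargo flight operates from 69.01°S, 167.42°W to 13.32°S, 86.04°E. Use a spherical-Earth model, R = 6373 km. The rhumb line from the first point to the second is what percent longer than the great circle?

8.6%

Great circle: σ = 1.4547 rad → d_gc = Rσ = 9270.6 km
Rhumb: Δφ = +0.9720, Δλ = -1.8595, Δψ = +1.4515, q = Δφ/Δψ = 0.6697 → d_rh = R√(Δφ²+q²Δλ²) = 10067.1 km
Excess = (10067.1 − 9270.6) / 9270.6 = 796.5 / 9270.6 = 8.59% ≈ 8.6%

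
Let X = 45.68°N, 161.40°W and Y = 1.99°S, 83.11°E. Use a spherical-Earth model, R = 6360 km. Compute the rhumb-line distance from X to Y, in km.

Rhumb course C = atan2(Δλ, Δψ) with Δψ = ln[tan(π/4+φ₂/2)/tan(π/4+φ₁/2)] = -0.9330, Δλ = -2.0157 → C = 245.16°
d = R·|Δφ| / |cos C| = 6360·0.83200 / 0.42005 = 12597 km

12597 km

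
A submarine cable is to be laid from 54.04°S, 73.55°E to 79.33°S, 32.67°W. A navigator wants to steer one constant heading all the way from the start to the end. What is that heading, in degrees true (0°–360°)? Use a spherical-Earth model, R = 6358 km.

Δψ = ln[tan(π/4+φ₂/2)/tan(π/4+φ₁/2)] = -1.2457
Δλ = -1.8539 rad (taken the short way round)
course = atan2(Δλ, Δψ) = 236.10°

236.1°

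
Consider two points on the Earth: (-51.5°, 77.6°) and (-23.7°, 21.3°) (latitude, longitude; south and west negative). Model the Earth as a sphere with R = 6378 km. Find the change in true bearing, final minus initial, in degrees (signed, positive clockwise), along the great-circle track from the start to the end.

+37.2°

Initial bearing θ₁ = atan2(sin Δλ cos φ₂, cos φ₁ sin φ₂ − sin φ₁ cos φ₂ cos Δλ) = 280.95°
Final bearing θ₂ = (initial bearing from the destination back to the start) + 180° = 318.13°
Δθ = θ₂ − θ₁ = +37.2°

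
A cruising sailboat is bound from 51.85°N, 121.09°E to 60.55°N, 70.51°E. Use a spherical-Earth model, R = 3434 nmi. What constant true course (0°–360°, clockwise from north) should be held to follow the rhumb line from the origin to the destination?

Meridional parts: M(φ₁)=+1.0619, M(φ₂)=+1.3363 → ΔM = +0.2744;  Δλ = -0.8828 rad
tan C = Δλ / ΔM = -3.2171 → C = 287.27°

287.3°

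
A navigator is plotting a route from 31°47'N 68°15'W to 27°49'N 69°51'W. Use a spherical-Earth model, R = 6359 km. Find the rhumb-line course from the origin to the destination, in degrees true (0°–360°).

Δψ = ln[tan(π/4+φ₂/2)/tan(π/4+φ₁/2)] = -0.0798
Δλ = -0.0279 rad (taken the short way round)
course = atan2(Δλ, Δψ) = 199.29°

199.3°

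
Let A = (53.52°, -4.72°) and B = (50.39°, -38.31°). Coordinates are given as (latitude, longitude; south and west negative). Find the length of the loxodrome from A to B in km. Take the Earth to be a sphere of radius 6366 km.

2325 km

Rhumb course C = atan2(Δλ, Δψ) with Δψ = ln[tan(π/4+φ₂/2)/tan(π/4+φ₁/2)] = -0.0887, Δλ = -0.5863 → C = 261.40°
d = R·|Δφ| / |cos C| = 6366·0.05463 / 0.14958 = 2325 km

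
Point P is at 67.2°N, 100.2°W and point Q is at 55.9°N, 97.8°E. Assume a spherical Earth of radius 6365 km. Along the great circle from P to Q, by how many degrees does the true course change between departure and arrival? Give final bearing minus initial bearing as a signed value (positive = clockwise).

At departure: θ₁ = atan2(sin Δλ cos φ₂, cos φ₁ sin φ₂ − sin φ₁ cos φ₂ cos Δλ) = 347.96°
At arrival: θ₂ = atan2(sin Δλ cos φ₁, −cos φ₂ sin φ₁ + sin φ₂ cos φ₁ cos Δλ) = 188.29°
Δθ = θ₂ − θ₁ = -159.7°

-159.7°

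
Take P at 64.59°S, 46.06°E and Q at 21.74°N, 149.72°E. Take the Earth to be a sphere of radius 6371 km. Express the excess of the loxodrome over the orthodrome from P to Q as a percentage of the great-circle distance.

Great circle: σ = 2.0138 rad → d_gc = Rσ = 12830.2 km
Rhumb: Δφ = +1.5067, Δλ = +1.8092, Δψ = +1.8785, q = Δφ/Δψ = 0.8021 → d_rh = R√(Δφ²+q²Δλ²) = 13327.5 km
Excess = (13327.5 − 12830.2) / 12830.2 = 497.3 / 12830.2 = 3.88% ≈ 3.9%

3.9%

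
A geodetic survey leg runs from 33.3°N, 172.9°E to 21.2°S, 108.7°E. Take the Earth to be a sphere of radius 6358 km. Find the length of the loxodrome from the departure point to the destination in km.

9104 km

Δψ = ln[tan(π/4+φ₂/2)/tan(π/4+φ₁/2)] = -0.9957;  Δφ = -0.9512 rad,  Δλ = -1.1205 rad
q = Δφ/Δψ = 0.9553
d = R·√(Δφ² + q²Δλ²) = 6358·1.43197 = 9104 km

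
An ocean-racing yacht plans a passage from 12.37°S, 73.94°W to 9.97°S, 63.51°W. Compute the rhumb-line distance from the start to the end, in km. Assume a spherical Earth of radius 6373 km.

Rhumb course C = atan2(Δλ, Δψ) with Δψ = ln[tan(π/4+φ₂/2)/tan(π/4+φ₁/2)] = +0.0427, Δλ = +0.1820 → C = 76.80°
d = R·|Δφ| / |cos C| = 6373·0.04189 / 0.22837 = 1169 km

1169 km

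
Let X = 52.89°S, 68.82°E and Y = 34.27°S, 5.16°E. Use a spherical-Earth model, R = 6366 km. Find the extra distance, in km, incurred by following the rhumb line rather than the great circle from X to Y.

143 km

Great circle: cos σ = sin φ₁ sin φ₂ + cos φ₁ cos φ₂ cos Δλ,  σ = 0.8362 rad → d_gc = 5323.3 km
Rhumb line: Δψ = +0.4543, q = Δφ/Δψ = 0.7153, d_rh = R√(Δφ²+q²Δλ²) = 5466.4 km
Excess = 5466.4 − 5323.3 = 143.1 ≈ 143 km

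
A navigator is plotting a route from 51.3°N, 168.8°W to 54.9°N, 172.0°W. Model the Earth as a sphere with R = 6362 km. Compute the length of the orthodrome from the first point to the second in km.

cos σ = sin φ₁ sin φ₂ + cos φ₁ cos φ₂ cos Δλ
      = sin(51.30°)sin(54.90°) + cos(51.30°)cos(54.90°)cos(-3.20°) = 0.9975
σ = 4.080° → d = Rσ = 6362·0.07120 = 453 km

453 km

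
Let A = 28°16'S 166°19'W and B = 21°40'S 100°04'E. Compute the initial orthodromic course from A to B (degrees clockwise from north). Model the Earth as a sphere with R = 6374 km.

θ = atan2( sin Δλ·cos φ₂ ,  cos φ₁ sin φ₂ − sin φ₁ cos φ₂ cos Δλ )
  = atan2(-0.9275, -0.3529) = 249.17°

249.2°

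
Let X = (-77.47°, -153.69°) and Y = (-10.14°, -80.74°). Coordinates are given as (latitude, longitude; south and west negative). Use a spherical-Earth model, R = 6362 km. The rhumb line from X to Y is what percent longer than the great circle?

4.0%

Great circle: σ = 1.3341 rad → d_gc = Rσ = 8487.6 km
Rhumb: Δφ = +1.1751, Δλ = +1.2732, Δψ = +2.0313, q = Δφ/Δψ = 0.5785 → d_rh = R√(Δφ²+q²Δλ²) = 8823.3 km
Excess = (8823.3 − 8487.6) / 8487.6 = 335.7 / 8487.6 = 3.96% ≈ 4.0%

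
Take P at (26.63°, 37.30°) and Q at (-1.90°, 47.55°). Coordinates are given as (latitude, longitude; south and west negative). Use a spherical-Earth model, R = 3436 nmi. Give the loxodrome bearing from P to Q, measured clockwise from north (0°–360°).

160.9°

Meridional parts: M(φ₁)=+0.4825, M(φ₂)=-0.0332 → ΔM = -0.5156;  Δλ = +0.1789 rad
tan C = Δλ / ΔM = -0.3469 → C = 160.87°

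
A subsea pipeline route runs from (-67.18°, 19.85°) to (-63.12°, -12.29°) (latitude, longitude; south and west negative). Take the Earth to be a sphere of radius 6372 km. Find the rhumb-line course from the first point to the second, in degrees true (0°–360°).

Δψ = ln[tan(π/4+φ₂/2)/tan(π/4+φ₁/2)] = +0.1690
Δλ = -0.5609 rad (taken the short way round)
course = atan2(Δλ, Δψ) = 286.76°

286.8°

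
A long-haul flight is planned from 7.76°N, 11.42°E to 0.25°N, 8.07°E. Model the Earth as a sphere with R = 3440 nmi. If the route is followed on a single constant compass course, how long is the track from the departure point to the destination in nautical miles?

493 nmi

Δψ = ln[tan(π/4+φ₂/2)/tan(π/4+φ₁/2)] = -0.1315;  Δφ = -0.1311 rad,  Δλ = -0.0585 rad
q = Δφ/Δψ = 0.9968
d = R·√(Δφ² + q²Δλ²) = 3440·0.14345 = 493 nmi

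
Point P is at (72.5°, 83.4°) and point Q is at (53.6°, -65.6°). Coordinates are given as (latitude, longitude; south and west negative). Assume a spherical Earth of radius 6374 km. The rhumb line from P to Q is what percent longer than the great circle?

Great circle: σ = 0.9088 rad → d_gc = Rσ = 5792.8 km
Rhumb: Δφ = -0.3299, Δλ = -2.6005, Δψ = -0.7590, q = Δφ/Δψ = 0.4346 → d_rh = R√(Δφ²+q²Δλ²) = 7504.6 km
Excess = (7504.6 − 5792.8) / 5792.8 = 1711.8 / 5792.8 = 29.5505% ≈ 29.6%

29.6%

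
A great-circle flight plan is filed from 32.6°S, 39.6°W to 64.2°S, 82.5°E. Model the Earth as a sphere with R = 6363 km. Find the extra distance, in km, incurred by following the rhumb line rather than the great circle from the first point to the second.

1150 km

Great circle: cos σ = sin φ₁ sin φ₂ + cos φ₁ cos φ₂ cos Δλ,  σ = 1.2763 rad → d_gc = 8121.3 km
Rhumb line: Δψ = -0.8715, q = Δφ/Δψ = 0.6329, d_rh = R√(Δφ²+q²Δλ²) = 9271.3 km
Excess = 9271.3 − 8121.3 = 1150.0 ≈ 1150 km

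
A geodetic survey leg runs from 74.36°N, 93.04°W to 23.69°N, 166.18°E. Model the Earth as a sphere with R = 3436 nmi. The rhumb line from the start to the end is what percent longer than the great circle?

Great circle: σ = 1.2231 rad → d_gc = Rσ = 4202.6 nmi
Rhumb: Δφ = -0.8844, Δλ = -1.7589, Δψ = -1.5595, q = Δφ/Δψ = 0.5671 → d_rh = R√(Δφ²+q²Δλ²) = 4580.3 nmi
Excess = (4580.3 − 4202.6) / 4202.6 = 377.7 / 4202.6 = 8.99% ≈ 9.0%

9.0%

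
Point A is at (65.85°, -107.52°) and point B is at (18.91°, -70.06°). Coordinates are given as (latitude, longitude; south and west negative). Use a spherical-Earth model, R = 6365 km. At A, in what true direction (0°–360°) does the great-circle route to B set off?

133.8°

θ = atan2( sin Δλ·cos φ₂ ,  cos φ₁ sin φ₂ − sin φ₁ cos φ₂ cos Δλ )
  = atan2(+0.5754, -0.5526) = 133.84°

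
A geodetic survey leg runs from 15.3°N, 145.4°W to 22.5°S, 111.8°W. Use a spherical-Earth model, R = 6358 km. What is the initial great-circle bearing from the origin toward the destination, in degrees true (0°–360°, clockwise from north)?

138.2°

N = sin Δλ·cos φ₂ = +0.5113;  D = cos φ₁ sin φ₂ − sin φ₁ cos φ₂ cos Δλ = -0.5722
initial course = atan2(N, D) = 138.22°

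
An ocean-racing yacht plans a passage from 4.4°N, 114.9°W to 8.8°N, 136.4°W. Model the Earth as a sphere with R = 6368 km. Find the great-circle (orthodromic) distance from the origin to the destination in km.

cos σ = sin φ₁ sin φ₂ + cos φ₁ cos φ₂ cos Δλ
      = sin(4.40°)sin(8.80°) + cos(4.40°)cos(8.80°)cos(-21.50°) = 0.9285
σ = 21.799° → d = Rσ = 6368·0.38046 = 2423 km

2423 km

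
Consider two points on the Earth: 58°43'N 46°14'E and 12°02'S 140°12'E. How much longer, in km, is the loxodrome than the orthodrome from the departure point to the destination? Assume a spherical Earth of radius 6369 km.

345 km

Great circle: cos σ = sin φ₁ sin φ₂ + cos φ₁ cos φ₂ cos Δλ,  σ = 1.7857 rad → d_gc = 11373.44 km
Rhumb line: Δψ = -1.4846, q = Δφ/Δψ = 0.8318, d_rh = R√(Δφ²+q²Δλ²) = 11718.92 km
Excess = 11718.92 − 11373.44 = 345.48 ≈ 345 km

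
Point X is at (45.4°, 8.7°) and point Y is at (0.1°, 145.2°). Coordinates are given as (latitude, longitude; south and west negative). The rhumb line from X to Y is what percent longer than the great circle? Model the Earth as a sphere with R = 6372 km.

7.4%

Great circle: σ = 2.1038 rad → d_gc = Rσ = 13405.1 km
Rhumb: Δφ = -0.7906, Δλ = +2.3824, Δψ = -0.8895, q = Δφ/Δψ = 0.8888 → d_rh = R√(Δφ²+q²Δλ²) = 14402.5 km
Excess = (14402.5 − 13405.1) / 13405.1 = 997.4 / 13405.1 = 7.44% ≈ 7.4%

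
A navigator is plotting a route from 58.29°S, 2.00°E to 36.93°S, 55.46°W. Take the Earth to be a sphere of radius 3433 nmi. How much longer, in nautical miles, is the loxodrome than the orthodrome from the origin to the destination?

63 nmi

Great circle: cos σ = sin φ₁ sin φ₂ + cos φ₁ cos φ₂ cos Δλ,  σ = 0.7420 rad → d_gc = 2547.1 nmi
Rhumb line: Δψ = +0.5643, q = Δφ/Δψ = 0.6607, d_rh = R√(Δφ²+q²Δλ²) = 2609.9 nmi
Excess = 2609.9 − 2547.1 = 62.8 ≈ 63 nmi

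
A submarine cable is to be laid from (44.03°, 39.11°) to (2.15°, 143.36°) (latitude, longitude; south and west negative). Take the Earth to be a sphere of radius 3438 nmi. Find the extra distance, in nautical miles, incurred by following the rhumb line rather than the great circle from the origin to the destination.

Great circle: cos σ = sin φ₁ sin φ₂ + cos φ₁ cos φ₂ cos Δλ,  σ = 1.7222 rad → d_gc = 5920.8 nmi
Rhumb line: Δψ = -0.8201, q = Δφ/Δψ = 0.8913, d_rh = R√(Δφ²+q²Δλ²) = 6115.6 nmi
Excess = 6115.6 − 5920.8 = 194.8 ≈ 195 nmi

195 nmi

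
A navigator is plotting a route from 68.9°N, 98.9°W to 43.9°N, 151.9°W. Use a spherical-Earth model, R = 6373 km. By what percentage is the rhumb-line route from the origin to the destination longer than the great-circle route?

2.6%

Great circle: σ = 0.6385 rad → d_gc = Rσ = 4068.8 km
Rhumb: Δφ = -0.4363, Δλ = -0.9250, Δψ = -0.8262, q = Δφ/Δψ = 0.5281 → d_rh = R√(Δφ²+q²Δλ²) = 4174.3 km
Excess = (4174.3 − 4068.8) / 4068.8 = 105.5 / 4068.8 = 2.59% ≈ 2.6%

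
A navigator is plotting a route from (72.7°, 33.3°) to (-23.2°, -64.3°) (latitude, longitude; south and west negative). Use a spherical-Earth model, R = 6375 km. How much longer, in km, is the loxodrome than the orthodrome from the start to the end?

Great circle: cos σ = sin φ₁ sin φ₂ + cos φ₁ cos φ₂ cos Δλ,  σ = 1.9957 rad → d_gc = 12722.8 km
Rhumb line: Δψ = -2.2995, q = Δφ/Δψ = 0.7279, d_rh = R√(Δφ²+q²Δλ²) = 13279.1 km
Excess = 13279.1 − 12722.8 = 556.3 ≈ 556 km

556 km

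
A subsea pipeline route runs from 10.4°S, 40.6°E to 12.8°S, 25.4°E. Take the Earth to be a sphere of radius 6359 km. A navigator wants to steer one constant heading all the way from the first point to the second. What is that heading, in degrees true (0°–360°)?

Meridional parts: M(φ₁)=-0.1825, M(φ₂)=-0.2253 → ΔM = -0.0428;  Δλ = -0.2653 rad
tan C = Δλ / ΔM = +6.2035 → C = 260.84°

260.8°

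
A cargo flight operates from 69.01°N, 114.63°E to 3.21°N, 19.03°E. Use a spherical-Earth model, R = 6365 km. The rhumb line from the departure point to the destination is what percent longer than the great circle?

5.8%

Great circle: σ = 1.5534 rad → d_gc = Rσ = 9887.5 km
Rhumb: Δφ = -1.1484, Δλ = -1.6685, Δψ = -1.6300, q = Δφ/Δψ = 0.7046 → d_rh = R√(Δφ²+q²Δλ²) = 10460.4 km
Excess = (10460.4 − 9887.5) / 9887.5 = 572.9 / 9887.5 = 5.79% ≈ 5.8%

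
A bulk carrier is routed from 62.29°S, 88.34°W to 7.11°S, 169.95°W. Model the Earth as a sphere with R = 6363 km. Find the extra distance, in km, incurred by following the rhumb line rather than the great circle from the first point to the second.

323 km

Great circle: cos σ = sin φ₁ sin φ₂ + cos φ₁ cos φ₂ cos Δλ,  σ = 1.3930 rad → d_gc = 8863.4 km
Rhumb line: Δψ = +1.2754, q = Δφ/Δψ = 0.7551, d_rh = R√(Δφ²+q²Δλ²) = 9186.4 km
Excess = 9186.4 − 8863.4 = 323.0 ≈ 323 km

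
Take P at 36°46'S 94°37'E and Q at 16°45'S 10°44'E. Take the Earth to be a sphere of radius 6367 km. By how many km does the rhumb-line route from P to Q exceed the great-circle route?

Great circle: cos σ = sin φ₁ sin φ₂ + cos φ₁ cos φ₂ cos Δλ,  σ = 1.3137 rad → d_gc = 8364.6 km
Rhumb line: Δψ = +0.3943, q = Δφ/Δψ = 0.8860, d_rh = R√(Δφ²+q²Δλ²) = 8553.4 km
Excess = 8553.4 − 8364.6 = 188.8 ≈ 189 km

189 km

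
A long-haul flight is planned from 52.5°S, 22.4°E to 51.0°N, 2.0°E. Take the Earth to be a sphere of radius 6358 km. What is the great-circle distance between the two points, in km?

Haversine: a = sin²(Δφ/2)+cos φ₁ cos φ₂ sin²(Δλ/2) = 0.62874;  σ = 2·atan2(√a,√(1−a))
σ = 104.920° → d = Rσ = 6358·1.83120 = 11643 km

11643 km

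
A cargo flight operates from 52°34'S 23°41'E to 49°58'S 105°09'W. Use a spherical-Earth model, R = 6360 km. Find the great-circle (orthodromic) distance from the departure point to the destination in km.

Haversine: a = sin²(Δφ/2)+cos φ₁ cos φ₂ sin²(Δλ/2) = 0.31859;  σ = 2·atan2(√a,√(1−a))
σ = 68.726° → d = Rσ = 6360·1.19950 = 7629 km

7629 km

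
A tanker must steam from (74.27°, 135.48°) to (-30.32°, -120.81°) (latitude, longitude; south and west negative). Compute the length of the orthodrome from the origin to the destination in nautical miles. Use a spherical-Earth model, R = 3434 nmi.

Haversine: a = sin²(Δφ/2)+cos φ₁ cos φ₂ sin²(Δλ/2) = 0.77069;  σ = 2·atan2(√a,√(1−a))
σ = 122.778° → d = Rσ = 3434·2.14288 = 7359 nmi

7359 nmi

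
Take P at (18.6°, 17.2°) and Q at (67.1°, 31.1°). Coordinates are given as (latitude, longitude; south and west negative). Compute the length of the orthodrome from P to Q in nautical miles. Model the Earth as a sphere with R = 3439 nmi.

2960 nmi

Haversine: a = sin²(Δφ/2)+cos φ₁ cos φ₂ sin²(Δλ/2) = 0.17409;  σ = 2·atan2(√a,√(1−a))
σ = 49.321° → d = Rσ = 3439·0.86081 = 2960 nmi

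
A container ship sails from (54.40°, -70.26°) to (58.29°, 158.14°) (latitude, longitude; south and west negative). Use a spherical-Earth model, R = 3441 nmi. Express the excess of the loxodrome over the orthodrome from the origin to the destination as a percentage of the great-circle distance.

Great circle: σ = 1.0603 rad → d_gc = Rσ = 3648.6 nmi
Rhumb: Δφ = +0.0679, Δλ = -2.2969, Δψ = +0.1226, q = Δφ/Δψ = 0.5536 → d_rh = R√(Δφ²+q²Δλ²) = 4381.6 nmi
Excess = (4381.6 − 3648.6) / 3648.6 = 733.0 / 3648.6 = 20.09% ≈ 20.1%

20.1%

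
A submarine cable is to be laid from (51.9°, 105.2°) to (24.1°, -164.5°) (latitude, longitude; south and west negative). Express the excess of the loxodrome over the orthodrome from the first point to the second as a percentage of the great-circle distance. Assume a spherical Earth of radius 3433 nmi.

4.9%

Great circle: σ = 1.2468 rad → d_gc = Rσ = 4280.2 nmi
Rhumb: Δφ = -0.4852, Δλ = +1.5760, Δψ = -0.6297, q = Δφ/Δψ = 0.7705 → d_rh = R√(Δφ²+q²Δλ²) = 4489.3 nmi
Excess = (4489.3 − 4280.2) / 4280.2 = 209.1 / 4280.2 = 4.89% ≈ 4.9%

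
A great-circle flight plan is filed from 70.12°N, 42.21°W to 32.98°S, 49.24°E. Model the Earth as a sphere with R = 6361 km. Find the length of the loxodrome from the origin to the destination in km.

13833 km

Δψ = ln[tan(π/4+φ₂/2)/tan(π/4+φ₁/2)] = -2.3519;  Δφ = -1.7994 rad,  Δλ = +1.5961 rad
q = Δφ/Δψ = 0.7651
d = R·√(Δφ² + q²Δλ²) = 6361·2.17469 = 13833 km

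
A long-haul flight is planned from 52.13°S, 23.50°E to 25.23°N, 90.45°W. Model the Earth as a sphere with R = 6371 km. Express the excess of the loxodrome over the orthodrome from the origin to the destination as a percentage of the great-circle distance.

Great circle: σ = 2.1675 rad → d_gc = Rσ = 13809.1 km
Rhumb: Δφ = +1.3502, Δλ = -1.9888, Δψ = +1.5252, q = Δφ/Δψ = 0.8853 → d_rh = R√(Δφ²+q²Δλ²) = 14135.6 km
Excess = (14135.6 − 13809.1) / 13809.1 = 326.5 / 13809.1 = 2.36% ≈ 2.4%

2.4%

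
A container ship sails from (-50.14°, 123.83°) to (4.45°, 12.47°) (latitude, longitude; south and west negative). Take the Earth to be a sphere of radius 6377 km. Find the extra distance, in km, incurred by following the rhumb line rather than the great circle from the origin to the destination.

494 km

Great circle: cos σ = sin φ₁ sin φ₂ + cos φ₁ cos φ₂ cos Δλ,  σ = 1.8674 rad → d_gc = 11908.53 km
Rhumb line: Δψ = +1.0922, q = Δφ/Δψ = 0.8723, d_rh = R√(Δφ²+q²Δλ²) = 12402.04 km
Excess = 12402.04 − 11908.53 = 493.51 ≈ 494 km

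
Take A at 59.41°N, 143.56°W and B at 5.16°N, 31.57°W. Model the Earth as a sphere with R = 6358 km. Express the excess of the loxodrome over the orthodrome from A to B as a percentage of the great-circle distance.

7.1%

Great circle: σ = 1.6834 rad → d_gc = Rσ = 10703.0 km
Rhumb: Δφ = -0.9468, Δλ = +1.9546, Δψ = -1.2064, q = Δφ/Δψ = 0.7849 → d_rh = R√(Δφ²+q²Δλ²) = 11462.0 km
Excess = (11462.0 − 10703.0) / 10703.0 = 759.0 / 10703.0 = 7.09% ≈ 7.1%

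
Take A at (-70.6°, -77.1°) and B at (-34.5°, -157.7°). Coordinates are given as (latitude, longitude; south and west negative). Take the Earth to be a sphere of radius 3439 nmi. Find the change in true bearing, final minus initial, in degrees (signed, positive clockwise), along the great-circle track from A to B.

+70.6°

At departure: θ₁ = atan2(sin Δλ cos φ₂, cos φ₁ sin φ₂ − sin φ₁ cos φ₂ cos Δλ) = 265.70°
At arrival: θ₂ = atan2(sin Δλ cos φ₁, −cos φ₂ sin φ₁ + sin φ₂ cos φ₁ cos Δλ) = 336.30°
Δθ = θ₂ − θ₁ = +70.6°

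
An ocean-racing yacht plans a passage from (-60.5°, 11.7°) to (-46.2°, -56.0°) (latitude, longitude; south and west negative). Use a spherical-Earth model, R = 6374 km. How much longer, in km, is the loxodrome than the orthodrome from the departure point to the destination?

184 km

Great circle: cos σ = sin φ₁ sin φ₂ + cos φ₁ cos φ₂ cos Δλ,  σ = 0.7113 rad → d_gc = 4533.8 km
Rhumb line: Δψ = +0.4232, q = Δφ/Δψ = 0.5897, d_rh = R√(Δφ²+q²Δλ²) = 4717.6 km
Excess = 4717.6 − 4533.8 = 183.8 ≈ 184 km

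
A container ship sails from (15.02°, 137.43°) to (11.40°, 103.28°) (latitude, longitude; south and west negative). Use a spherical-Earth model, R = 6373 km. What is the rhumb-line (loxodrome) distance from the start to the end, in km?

Rhumb course C = atan2(Δλ, Δψ) with Δψ = ln[tan(π/4+φ₂/2)/tan(π/4+φ₁/2)] = -0.0649, Δλ = -0.5960 → C = 263.78°
d = R·|Δφ| / |cos C| = 6373·0.06318 / 0.10826 = 3719 km

3719 km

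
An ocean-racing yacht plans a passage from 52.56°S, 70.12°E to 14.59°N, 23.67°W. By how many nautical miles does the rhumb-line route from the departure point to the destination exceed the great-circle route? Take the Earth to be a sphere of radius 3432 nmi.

132 nmi

Great circle: cos σ = sin φ₁ sin φ₂ + cos φ₁ cos φ₂ cos Δλ,  σ = 1.8120 rad → d_gc = 6218.9 nmi
Rhumb line: Δψ = +1.3396, q = Δφ/Δψ = 0.8749, d_rh = R√(Δφ²+q²Δλ²) = 6351.2 nmi
Excess = 6351.2 − 6218.9 = 132.3 ≈ 132 nmi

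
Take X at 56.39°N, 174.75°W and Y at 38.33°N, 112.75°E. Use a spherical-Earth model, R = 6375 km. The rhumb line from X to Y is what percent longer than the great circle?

Great circle: σ = 0.8670 rad → d_gc = Rσ = 5527.4 km
Rhumb: Δφ = -0.3152, Δλ = -1.2654, Δψ = -0.4720, q = Δφ/Δψ = 0.6679 → d_rh = R√(Δφ²+q²Δλ²) = 5749.9 km
Excess = (5749.9 − 5527.4) / 5527.4 = 222.5 / 5527.4 = 4.03% ≈ 4.0%

4.0%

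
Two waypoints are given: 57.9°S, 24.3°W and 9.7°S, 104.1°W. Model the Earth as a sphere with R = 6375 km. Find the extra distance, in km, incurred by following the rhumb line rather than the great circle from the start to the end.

275 km

Great circle: cos σ = sin φ₁ sin φ₂ + cos φ₁ cos φ₂ cos Δλ,  σ = 1.3331 rad → d_gc = 8498.4 km
Rhumb line: Δψ = +1.0758, q = Δφ/Δψ = 0.7820, d_rh = R√(Δφ²+q²Δλ²) = 8773.3 km
Excess = 8773.3 − 8498.4 = 274.9 ≈ 275 km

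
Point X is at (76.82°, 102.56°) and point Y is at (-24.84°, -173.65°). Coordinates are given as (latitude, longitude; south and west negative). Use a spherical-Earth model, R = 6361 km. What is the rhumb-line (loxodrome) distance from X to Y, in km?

12942 km

Rhumb course C = atan2(Δλ, Δψ) with Δψ = ln[tan(π/4+φ₂/2)/tan(π/4+φ₁/2)] = -2.6060, Δλ = +1.4624 → C = 150.70°
d = R·|Δφ| / |cos C| = 6361·1.77430 / 0.87207 = 12942 km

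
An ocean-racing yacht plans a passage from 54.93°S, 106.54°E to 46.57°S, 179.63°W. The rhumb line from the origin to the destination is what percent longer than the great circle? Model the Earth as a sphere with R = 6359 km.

Great circle: σ = 0.7893 rad → d_gc = Rσ = 5018.9 km
Rhumb: Δφ = +0.1459, Δλ = +1.2886, Δψ = +0.2314, q = Δφ/Δψ = 0.6305 → d_rh = R√(Δφ²+q²Δλ²) = 5248.6 km
Excess = (5248.6 − 5018.9) / 5018.9 = 229.7 / 5018.9 = 4.58% ≈ 4.6%

4.6%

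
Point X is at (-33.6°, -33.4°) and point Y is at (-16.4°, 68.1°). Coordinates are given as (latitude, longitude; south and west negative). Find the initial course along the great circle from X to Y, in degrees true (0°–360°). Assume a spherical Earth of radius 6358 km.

109.9°

θ = atan2( sin Δλ·cos φ₂ ,  cos φ₁ sin φ₂ − sin φ₁ cos φ₂ cos Δλ )
  = atan2(+0.9401, -0.3410) = 109.94°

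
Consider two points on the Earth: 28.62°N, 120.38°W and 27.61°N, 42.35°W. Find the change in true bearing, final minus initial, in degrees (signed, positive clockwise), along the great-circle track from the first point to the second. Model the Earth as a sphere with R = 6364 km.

Initial bearing θ₁ = atan2(sin Δλ cos φ₂, cos φ₁ sin φ₂ − sin φ₁ cos φ₂ cos Δλ) = 69.81°
Final bearing θ₂ = (initial bearing from the destination back to the start) + 180° = 111.60°
Δθ = θ₂ − θ₁ = +41.8°

+41.8°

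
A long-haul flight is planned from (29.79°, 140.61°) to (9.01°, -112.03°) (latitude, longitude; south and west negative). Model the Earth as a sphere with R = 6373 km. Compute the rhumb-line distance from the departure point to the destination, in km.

11422 km

Rhumb course C = atan2(Δλ, Δψ) with Δψ = ln[tan(π/4+φ₂/2)/tan(π/4+φ₁/2)] = -0.3872, Δλ = +1.8738 → C = 101.67°
d = R·|Δφ| / |cos C| = 6373·0.36268 / 0.20235 = 11422 km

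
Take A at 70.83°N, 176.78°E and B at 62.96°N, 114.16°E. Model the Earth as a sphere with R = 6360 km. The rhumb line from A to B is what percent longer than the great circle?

4.4%

Great circle: σ = 0.4276 rad → d_gc = Rσ = 2719.7 km
Rhumb: Δφ = -0.1374, Δλ = -1.0929, Δψ = -0.3534, q = Δφ/Δψ = 0.3887 → d_rh = R√(Δφ²+q²Δλ²) = 2839.5 km
Excess = (2839.5 − 2719.7) / 2719.7 = 119.8 / 2719.7 = 4.40% ≈ 4.4%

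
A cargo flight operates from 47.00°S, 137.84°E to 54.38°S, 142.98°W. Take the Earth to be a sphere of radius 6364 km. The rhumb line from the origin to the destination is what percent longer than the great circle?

Great circle: σ = 0.8378 rad → d_gc = Rσ = 5331.9 km
Rhumb: Δφ = -0.1288, Δλ = +1.3820, Δψ = -0.2039, q = Δφ/Δψ = 0.6318 → d_rh = R√(Δφ²+q²Δλ²) = 5616.4 km
Excess = (5616.4 − 5331.9) / 5331.9 = 284.5 / 5331.9 = 5.34% ≈ 5.3%

5.3%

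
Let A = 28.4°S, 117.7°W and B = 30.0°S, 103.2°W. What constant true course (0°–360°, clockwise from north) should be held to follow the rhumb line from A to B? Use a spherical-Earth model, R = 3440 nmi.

Meridional parts: M(φ₁)=-0.5173, M(φ₂)=-0.5493 → ΔM = -0.0320;  Δλ = +0.2531 rad
tan C = Δλ / ΔM = -7.9104 → C = 97.20°

97.2°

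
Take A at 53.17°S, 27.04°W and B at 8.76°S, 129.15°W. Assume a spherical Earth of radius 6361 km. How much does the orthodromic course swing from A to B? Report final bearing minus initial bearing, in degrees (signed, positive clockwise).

+69.0°

Initial bearing θ₁ = atan2(sin Δλ cos φ₂, cos φ₁ sin φ₂ − sin φ₁ cos φ₂ cos Δλ) = 255.09°
Final bearing θ₂ = (initial bearing from the destination back to the start) + 180° = 324.12°
Δθ = θ₂ − θ₁ = +69.0°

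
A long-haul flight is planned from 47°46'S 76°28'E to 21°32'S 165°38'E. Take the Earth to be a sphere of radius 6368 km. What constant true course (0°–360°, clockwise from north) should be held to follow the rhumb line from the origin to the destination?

70.0°

Δψ = ln[tan(π/4+φ₂/2)/tan(π/4+φ₁/2)] = +0.5664
Δλ = +1.5563 rad (taken the short way round)
course = atan2(Δλ, Δψ) = 70.00°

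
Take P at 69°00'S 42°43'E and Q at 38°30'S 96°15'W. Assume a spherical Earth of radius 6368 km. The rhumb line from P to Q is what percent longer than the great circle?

21.7%

Great circle: σ = 1.1922 rad → d_gc = Rσ = 7592.0 km
Rhumb: Δφ = +0.5323, Δλ = -2.4254, Δψ = +0.9565, q = Δφ/Δψ = 0.5566 → d_rh = R√(Δφ²+q²Δλ²) = 9240.3 km
Excess = (9240.3 − 7592.0) / 7592.0 = 1648.3 / 7592.0 = 21.71% ≈ 21.7%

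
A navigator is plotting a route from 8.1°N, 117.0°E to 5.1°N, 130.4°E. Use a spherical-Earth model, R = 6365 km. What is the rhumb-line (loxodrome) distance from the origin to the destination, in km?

Δψ = ln[tan(π/4+φ₂/2)/tan(π/4+φ₁/2)] = -0.0527;  Δφ = -0.0524 rad,  Δλ = +0.2339 rad
q = Δφ/Δψ = 0.9933
d = R·√(Δφ² + q²Δλ²) = 6365·0.23812 = 1516 km

1516 km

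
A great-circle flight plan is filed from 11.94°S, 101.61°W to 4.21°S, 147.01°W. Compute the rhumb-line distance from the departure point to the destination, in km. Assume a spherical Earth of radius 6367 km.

5064 km

Δψ = ln[tan(π/4+φ₂/2)/tan(π/4+φ₁/2)] = +0.1364;  Δφ = +0.1349 rad,  Δλ = -0.7924 rad
q = Δφ/Δψ = 0.9893
d = R·√(Δφ² + q²Δλ²) = 6367·0.79543 = 5064 km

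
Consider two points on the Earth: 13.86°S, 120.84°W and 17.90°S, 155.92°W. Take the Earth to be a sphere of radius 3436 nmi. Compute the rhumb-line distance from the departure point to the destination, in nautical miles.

Rhumb course C = atan2(Δλ, Δψ) with Δψ = ln[tan(π/4+φ₂/2)/tan(π/4+φ₁/2)] = -0.0733, Δλ = -0.6123 → C = 263.17°
d = R·|Δφ| / |cos C| = 3436·0.07051 / 0.11891 = 2037 nmi

2037 nmi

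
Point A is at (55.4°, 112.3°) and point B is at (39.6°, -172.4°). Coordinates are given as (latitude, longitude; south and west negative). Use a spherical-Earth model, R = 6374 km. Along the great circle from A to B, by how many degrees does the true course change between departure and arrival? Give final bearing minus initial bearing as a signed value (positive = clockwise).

Initial bearing θ₁ = atan2(sin Δλ cos φ₂, cos φ₁ sin φ₂ − sin φ₁ cos φ₂ cos Δλ) = 74.91°
Final bearing θ₂ = (initial bearing from the destination back to the start) + 180° = 134.64°
Δθ = θ₂ − θ₁ = +59.7°

+59.7°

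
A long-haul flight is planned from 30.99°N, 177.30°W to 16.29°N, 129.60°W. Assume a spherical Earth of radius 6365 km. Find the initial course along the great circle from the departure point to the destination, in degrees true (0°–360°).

97.4°

N = sin Δλ·cos φ₂ = +0.7099;  D = cos φ₁ sin φ₂ − sin φ₁ cos φ₂ cos Δλ = -0.0922
initial course = atan2(N, D) = 97.40°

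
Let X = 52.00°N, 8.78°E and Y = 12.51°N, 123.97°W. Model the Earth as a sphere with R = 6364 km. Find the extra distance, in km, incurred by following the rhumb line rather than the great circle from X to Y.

1266 km

Great circle: cos σ = sin φ₁ sin φ₂ + cos φ₁ cos φ₂ cos Δλ,  σ = 1.8104 rad → d_gc = 11521.3 km
Rhumb line: Δψ = -0.8461, q = Δφ/Δψ = 0.8146, d_rh = R√(Δφ²+q²Δλ²) = 12787.5 km
Excess = 12787.5 − 11521.3 = 1266.2 ≈ 1266 km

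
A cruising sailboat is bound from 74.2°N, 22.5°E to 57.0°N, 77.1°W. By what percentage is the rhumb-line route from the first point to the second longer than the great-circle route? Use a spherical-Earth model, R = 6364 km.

11.6%

Great circle: σ = 0.6725 rad → d_gc = Rσ = 4279.9 km
Rhumb: Δφ = -0.3002, Δλ = -1.7383, Δψ = -0.7583, q = Δφ/Δψ = 0.3959 → d_rh = R√(Δφ²+q²Δλ²) = 4778.0 km
Excess = (4778.0 − 4279.9) / 4279.9 = 498.1 / 4279.9 = 11.64% ≈ 11.6%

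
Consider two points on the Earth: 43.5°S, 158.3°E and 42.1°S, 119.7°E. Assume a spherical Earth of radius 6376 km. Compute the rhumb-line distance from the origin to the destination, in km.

3155 km

Δψ = ln[tan(π/4+φ₂/2)/tan(π/4+φ₁/2)] = +0.0333;  Δφ = +0.0244 rad,  Δλ = -0.6737 rad
q = Δφ/Δψ = 0.7337
d = R·√(Δφ² + q²Δλ²) = 6376·0.49488 = 3155 km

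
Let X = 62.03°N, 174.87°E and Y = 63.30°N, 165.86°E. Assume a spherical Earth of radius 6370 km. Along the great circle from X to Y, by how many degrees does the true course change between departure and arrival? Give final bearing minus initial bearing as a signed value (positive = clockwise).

Initial bearing θ₁ = atan2(sin Δλ cos φ₂, cos φ₁ sin φ₂ − sin φ₁ cos φ₂ cos Δλ) = 291.03°
Final bearing θ₂ = (initial bearing from the destination back to the start) + 180° = 283.03°
Δθ = θ₂ − θ₁ = -8.0°

-8.0°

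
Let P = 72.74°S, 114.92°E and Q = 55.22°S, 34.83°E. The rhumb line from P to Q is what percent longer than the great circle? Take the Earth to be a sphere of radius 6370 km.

Great circle: σ = 0.6207 rad → d_gc = Rσ = 3953.7 km
Rhumb: Δφ = +0.3058, Δλ = -1.3978, Δψ = +0.7244, q = Δφ/Δψ = 0.4221 → d_rh = R√(Δφ²+q²Δλ²) = 4233.2 km
Excess = (4233.2 − 3953.7) / 3953.7 = 279.5 / 3953.7 = 7.07% ≈ 7.1%

7.1%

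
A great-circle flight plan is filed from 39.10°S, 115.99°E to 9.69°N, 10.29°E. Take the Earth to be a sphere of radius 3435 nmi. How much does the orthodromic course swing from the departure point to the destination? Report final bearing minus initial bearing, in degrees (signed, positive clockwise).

Initial bearing θ₁ = atan2(sin Δλ cos φ₂, cos φ₁ sin φ₂ − sin φ₁ cos φ₂ cos Δλ) = 267.73°
Final bearing θ₂ = (initial bearing from the destination back to the start) + 180° = 308.13°
Δθ = θ₂ − θ₁ = +40.4°

+40.4°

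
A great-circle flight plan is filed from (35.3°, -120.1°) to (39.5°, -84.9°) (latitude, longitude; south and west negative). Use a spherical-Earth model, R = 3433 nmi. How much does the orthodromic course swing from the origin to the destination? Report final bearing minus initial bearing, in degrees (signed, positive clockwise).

+21.8°

At departure: θ₁ = atan2(sin Δλ cos φ₂, cos φ₁ sin φ₂ − sin φ₁ cos φ₂ cos Δλ) = 70.81°
At arrival: θ₂ = atan2(sin Δλ cos φ₁, −cos φ₂ sin φ₁ + sin φ₂ cos φ₁ cos Δλ) = 92.64°
Δθ = θ₂ − θ₁ = +21.8°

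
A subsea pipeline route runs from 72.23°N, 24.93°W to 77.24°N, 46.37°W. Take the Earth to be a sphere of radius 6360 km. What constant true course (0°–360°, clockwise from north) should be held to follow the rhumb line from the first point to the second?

Meridional parts: M(φ₁)=+1.8558, M(φ₂)=+2.1909 → ΔM = +0.3351;  Δλ = -0.3742 rad
tan C = Δλ / ΔM = -1.1166 → C = 311.85°

311.8°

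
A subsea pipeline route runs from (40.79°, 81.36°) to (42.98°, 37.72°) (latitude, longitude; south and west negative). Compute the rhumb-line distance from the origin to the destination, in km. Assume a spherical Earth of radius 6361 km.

Δψ = ln[tan(π/4+φ₂/2)/tan(π/4+φ₁/2)] = +0.0513;  Δφ = +0.0382 rad,  Δλ = -0.7617 rad
q = Δφ/Δψ = 0.7444
d = R·√(Δφ² + q²Δλ²) = 6361·0.56824 = 3615 km

3615 km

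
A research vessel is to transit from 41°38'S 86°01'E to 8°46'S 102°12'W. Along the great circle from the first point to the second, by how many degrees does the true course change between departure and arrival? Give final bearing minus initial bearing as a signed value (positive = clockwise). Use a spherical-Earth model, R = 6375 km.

At departure: θ₁ = atan2(sin Δλ cos φ₂, cos φ₁ sin φ₂ − sin φ₁ cos φ₂ cos Δλ) = 169.52°
At arrival: θ₂ = atan2(sin Δλ cos φ₁, −cos φ₂ sin φ₁ + sin φ₂ cos φ₁ cos Δλ) = 7.90°
Δθ = θ₂ − θ₁ = -161.6°

-161.6°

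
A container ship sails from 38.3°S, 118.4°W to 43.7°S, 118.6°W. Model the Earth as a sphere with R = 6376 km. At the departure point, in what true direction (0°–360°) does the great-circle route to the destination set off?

θ = atan2( sin Δλ·cos φ₂ ,  cos φ₁ sin φ₂ − sin φ₁ cos φ₂ cos Δλ )
  = atan2(-0.0025, -0.0941) = 181.54°

181.5°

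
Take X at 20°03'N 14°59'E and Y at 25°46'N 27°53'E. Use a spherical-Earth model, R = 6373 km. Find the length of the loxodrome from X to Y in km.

Δψ = ln[tan(π/4+φ₂/2)/tan(π/4+φ₁/2)] = +0.1084;  Δφ = +0.0998 rad,  Δλ = +0.2251 rad
q = Δφ/Δψ = 0.9206
d = R·√(Δφ² + q²Δλ²) = 6373·0.23004 = 1466 km

1466 km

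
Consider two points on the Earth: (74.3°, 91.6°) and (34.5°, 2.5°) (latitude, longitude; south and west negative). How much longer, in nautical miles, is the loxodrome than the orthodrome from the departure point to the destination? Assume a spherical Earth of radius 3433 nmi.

Great circle: cos σ = sin φ₁ sin φ₂ + cos φ₁ cos φ₂ cos Δλ,  σ = 0.9899 rad → d_gc = 3398.3 nmi
Rhumb line: Δψ = -1.3392, q = Δφ/Δψ = 0.5187, d_rh = R√(Δφ²+q²Δλ²) = 3654.4 nmi
Excess = 3654.4 − 3398.3 = 256.1 ≈ 256 nmi

256 nmi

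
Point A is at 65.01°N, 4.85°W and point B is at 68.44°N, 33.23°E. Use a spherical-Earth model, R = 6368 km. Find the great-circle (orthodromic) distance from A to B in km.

1686 km

cos σ = sin φ₁ sin φ₂ + cos φ₁ cos φ₂ cos Δλ
      = sin(65.01°)sin(68.44°) + cos(65.01°)cos(68.44°)cos(38.08°) = 0.9652
σ = 15.167° → d = Rσ = 6368·0.26472 = 1686 km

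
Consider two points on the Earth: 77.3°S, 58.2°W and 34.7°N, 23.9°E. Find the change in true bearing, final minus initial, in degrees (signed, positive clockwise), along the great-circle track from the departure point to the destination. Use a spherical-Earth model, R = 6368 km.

-59.0°

At departure: θ₁ = atan2(sin Δλ cos φ₂, cos φ₁ sin φ₂ − sin φ₁ cos φ₂ cos Δλ) = 73.88°
At arrival: θ₂ = atan2(sin Δλ cos φ₁, −cos φ₂ sin φ₁ + sin φ₂ cos φ₁ cos Δλ) = 14.89°
Δθ = θ₂ − θ₁ = -59.0°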